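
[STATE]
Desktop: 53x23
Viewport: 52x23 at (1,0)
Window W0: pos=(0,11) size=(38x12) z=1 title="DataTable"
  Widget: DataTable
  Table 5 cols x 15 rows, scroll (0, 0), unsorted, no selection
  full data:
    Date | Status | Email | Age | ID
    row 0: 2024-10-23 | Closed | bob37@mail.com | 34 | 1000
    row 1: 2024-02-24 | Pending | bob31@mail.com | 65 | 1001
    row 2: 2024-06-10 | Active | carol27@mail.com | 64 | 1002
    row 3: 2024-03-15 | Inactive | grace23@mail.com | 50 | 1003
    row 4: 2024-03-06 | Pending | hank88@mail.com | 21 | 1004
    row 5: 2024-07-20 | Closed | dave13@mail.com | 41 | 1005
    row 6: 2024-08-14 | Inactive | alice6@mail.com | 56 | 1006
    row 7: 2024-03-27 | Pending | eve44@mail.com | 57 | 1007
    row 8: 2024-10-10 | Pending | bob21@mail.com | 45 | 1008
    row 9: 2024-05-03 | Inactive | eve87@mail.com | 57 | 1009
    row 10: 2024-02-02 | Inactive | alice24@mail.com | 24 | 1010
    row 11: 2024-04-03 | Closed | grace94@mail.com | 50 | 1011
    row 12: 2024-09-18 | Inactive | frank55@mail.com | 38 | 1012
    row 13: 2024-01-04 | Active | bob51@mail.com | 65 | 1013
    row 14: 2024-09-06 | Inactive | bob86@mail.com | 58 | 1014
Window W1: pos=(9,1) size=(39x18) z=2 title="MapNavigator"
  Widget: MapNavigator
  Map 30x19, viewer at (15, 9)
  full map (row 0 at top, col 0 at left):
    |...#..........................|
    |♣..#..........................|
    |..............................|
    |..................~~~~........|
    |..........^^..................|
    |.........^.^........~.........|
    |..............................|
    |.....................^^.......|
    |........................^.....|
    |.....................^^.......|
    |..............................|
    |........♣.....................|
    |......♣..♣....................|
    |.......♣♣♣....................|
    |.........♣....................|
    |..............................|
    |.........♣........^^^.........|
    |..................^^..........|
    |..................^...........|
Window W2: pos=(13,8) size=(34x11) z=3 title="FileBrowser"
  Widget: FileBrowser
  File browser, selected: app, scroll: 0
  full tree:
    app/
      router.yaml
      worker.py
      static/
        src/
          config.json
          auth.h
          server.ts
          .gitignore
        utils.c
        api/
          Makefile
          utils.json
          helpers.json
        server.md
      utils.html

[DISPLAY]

                                                    
        ┏━━━━━━━━━━━━━━━━━━━━━━━━━━━━━━━━━━━━━┓     
        ┃ MapNavigator                        ┃     
        ┠─────────────────────────────────────┨     
        ┃   ..............................    ┃     
        ┃   ..................~~~~........    ┃     
        ┃   ..........^^..................    ┃     
        ┃   .........^.^........~.........    ┃     
        ┃   ┏━━━━━━━━━━━━━━━━━━━━━━━━━━━━━━━━┓┃     
        ┃   ┃ FileBrowser                    ┃┃     
        ┃   ┠────────────────────────────────┨┃     
━━━━━━━━┃   ┃> [-] app/                      ┃┃     
 DataTab┃   ┃    router.yaml                 ┃┃     
────────┃   ┃    worker.py                   ┃┃     
Date    ┃   ┃    [+] static/                 ┃┃     
────────┃   ┃    utils.html                  ┃┃     
2024-10-┃   ┃                                ┃┃     
2024-02-┃   ┃                                ┃┃     
2024-06-┗━━━┗━━━━━━━━━━━━━━━━━━━━━━━━━━━━━━━━┛┛     
2024-03-15│Inactive│grace23@mail.com┃               
2024-03-06│Pending │hank88@mail.com ┃               
2024-07-20│Closed  │dave13@mail.com ┃               
━━━━━━━━━━━━━━━━━━━━━━━━━━━━━━━━━━━━┛               


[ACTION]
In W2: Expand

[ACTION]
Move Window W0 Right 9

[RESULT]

                                                    
        ┏━━━━━━━━━━━━━━━━━━━━━━━━━━━━━━━━━━━━━┓     
        ┃ MapNavigator                        ┃     
        ┠─────────────────────────────────────┨     
        ┃   ..............................    ┃     
        ┃   ..................~~~~........    ┃     
        ┃   ..........^^..................    ┃     
        ┃   .........^.^........~.........    ┃     
        ┃   ┏━━━━━━━━━━━━━━━━━━━━━━━━━━━━━━━━┓┃     
        ┃   ┃ FileBrowser                    ┃┃     
        ┃   ┠────────────────────────────────┨┃     
        ┃   ┃> [-] app/                      ┃┃     
        ┃   ┃    router.yaml                 ┃┃     
        ┃   ┃    worker.py                   ┃┃     
        ┃   ┃    [+] static/                 ┃┃     
        ┃   ┃    utils.html                  ┃┃     
        ┃   ┃                                ┃┃     
        ┃   ┃                                ┃┃     
        ┗━━━┗━━━━━━━━━━━━━━━━━━━━━━━━━━━━━━━━┛┛     
        ┃2024-03-15│Inactive│grace23@mail.com┃      
        ┃2024-03-06│Pending │hank88@mail.com ┃      
        ┃2024-07-20│Closed  │dave13@mail.com ┃      
        ┗━━━━━━━━━━━━━━━━━━━━━━━━━━━━━━━━━━━━┛      


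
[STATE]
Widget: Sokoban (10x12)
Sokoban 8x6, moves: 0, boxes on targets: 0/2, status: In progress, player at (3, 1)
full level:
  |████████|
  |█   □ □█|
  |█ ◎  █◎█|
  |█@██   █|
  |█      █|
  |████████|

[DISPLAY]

████████  
█   □ □█  
█ ◎  █◎█  
█@██   █  
█      █  
████████  
Moves: 0  
          
          
          
          
          


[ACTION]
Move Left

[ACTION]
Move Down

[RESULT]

████████  
█   □ □█  
█ ◎  █◎█  
█ ██   █  
█@     █  
████████  
Moves: 1  
          
          
          
          
          


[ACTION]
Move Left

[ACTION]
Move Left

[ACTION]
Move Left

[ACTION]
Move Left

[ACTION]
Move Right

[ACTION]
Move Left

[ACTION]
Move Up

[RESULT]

████████  
█   □ □█  
█ ◎  █◎█  
█@██   █  
█      █  
████████  
Moves: 4  
          
          
          
          
          


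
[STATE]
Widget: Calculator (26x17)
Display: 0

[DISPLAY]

                         0
┌───┬───┬───┬───┐         
│ 7 │ 8 │ 9 │ ÷ │         
├───┼───┼───┼───┤         
│ 4 │ 5 │ 6 │ × │         
├───┼───┼───┼───┤         
│ 1 │ 2 │ 3 │ - │         
├───┼───┼───┼───┤         
│ 0 │ . │ = │ + │         
├───┼───┼───┼───┤         
│ C │ MC│ MR│ M+│         
└───┴───┴───┴───┘         
                          
                          
                          
                          
                          


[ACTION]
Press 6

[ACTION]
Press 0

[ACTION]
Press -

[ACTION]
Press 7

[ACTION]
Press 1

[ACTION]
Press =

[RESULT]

                       -11
┌───┬───┬───┬───┐         
│ 7 │ 8 │ 9 │ ÷ │         
├───┼───┼───┼───┤         
│ 4 │ 5 │ 6 │ × │         
├───┼───┼───┼───┤         
│ 1 │ 2 │ 3 │ - │         
├───┼───┼───┼───┤         
│ 0 │ . │ = │ + │         
├───┼───┼───┼───┤         
│ C │ MC│ MR│ M+│         
└───┴───┴───┴───┘         
                          
                          
                          
                          
                          


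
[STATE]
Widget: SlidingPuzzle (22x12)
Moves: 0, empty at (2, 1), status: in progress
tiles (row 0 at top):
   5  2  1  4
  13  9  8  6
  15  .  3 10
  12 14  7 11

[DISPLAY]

┌────┬────┬────┬────┐ 
│  5 │  2 │  1 │  4 │ 
├────┼────┼────┼────┤ 
│ 13 │  9 │  8 │  6 │ 
├────┼────┼────┼────┤ 
│ 15 │    │  3 │ 10 │ 
├────┼────┼────┼────┤ 
│ 12 │ 14 │  7 │ 11 │ 
└────┴────┴────┴────┘ 
Moves: 0              
                      
                      


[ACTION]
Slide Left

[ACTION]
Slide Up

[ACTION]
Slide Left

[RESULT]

┌────┬────┬────┬────┐ 
│  5 │  2 │  1 │  4 │ 
├────┼────┼────┼────┤ 
│ 13 │  9 │  8 │  6 │ 
├────┼────┼────┼────┤ 
│ 15 │  3 │  7 │ 10 │ 
├────┼────┼────┼────┤ 
│ 12 │ 14 │ 11 │    │ 
└────┴────┴────┴────┘ 
Moves: 3              
                      
                      


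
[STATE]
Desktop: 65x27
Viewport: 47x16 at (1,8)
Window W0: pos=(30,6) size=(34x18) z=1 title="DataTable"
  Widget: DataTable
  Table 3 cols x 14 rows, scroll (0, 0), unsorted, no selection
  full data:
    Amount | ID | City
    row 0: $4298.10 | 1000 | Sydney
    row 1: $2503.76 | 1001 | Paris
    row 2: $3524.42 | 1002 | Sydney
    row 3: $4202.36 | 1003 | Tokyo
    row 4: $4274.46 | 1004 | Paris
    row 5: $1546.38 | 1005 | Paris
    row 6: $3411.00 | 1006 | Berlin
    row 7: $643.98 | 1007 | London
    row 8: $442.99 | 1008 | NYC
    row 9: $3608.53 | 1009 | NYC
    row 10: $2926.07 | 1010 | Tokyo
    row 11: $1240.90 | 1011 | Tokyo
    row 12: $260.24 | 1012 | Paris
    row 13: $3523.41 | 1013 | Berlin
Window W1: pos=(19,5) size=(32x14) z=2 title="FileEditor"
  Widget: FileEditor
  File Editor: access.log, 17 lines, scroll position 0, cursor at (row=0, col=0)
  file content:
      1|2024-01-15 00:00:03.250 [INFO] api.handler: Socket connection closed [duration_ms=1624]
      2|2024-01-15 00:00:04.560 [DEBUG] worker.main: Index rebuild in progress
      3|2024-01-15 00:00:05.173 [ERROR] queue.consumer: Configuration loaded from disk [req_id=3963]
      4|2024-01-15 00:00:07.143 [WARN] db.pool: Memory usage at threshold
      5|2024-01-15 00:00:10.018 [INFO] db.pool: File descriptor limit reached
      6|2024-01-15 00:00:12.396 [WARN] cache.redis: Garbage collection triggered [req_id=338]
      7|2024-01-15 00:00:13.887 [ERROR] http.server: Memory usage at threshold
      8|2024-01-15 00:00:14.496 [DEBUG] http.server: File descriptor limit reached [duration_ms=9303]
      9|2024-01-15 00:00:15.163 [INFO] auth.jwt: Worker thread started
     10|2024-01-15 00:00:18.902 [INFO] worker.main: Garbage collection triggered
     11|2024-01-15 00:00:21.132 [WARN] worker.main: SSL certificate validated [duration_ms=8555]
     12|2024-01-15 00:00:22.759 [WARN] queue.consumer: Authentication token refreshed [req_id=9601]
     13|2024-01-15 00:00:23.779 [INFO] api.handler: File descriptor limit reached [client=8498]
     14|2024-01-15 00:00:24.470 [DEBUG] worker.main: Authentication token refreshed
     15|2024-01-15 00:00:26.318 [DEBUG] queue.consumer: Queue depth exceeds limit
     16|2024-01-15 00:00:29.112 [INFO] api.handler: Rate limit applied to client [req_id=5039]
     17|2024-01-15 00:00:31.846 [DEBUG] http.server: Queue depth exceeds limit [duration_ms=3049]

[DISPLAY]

                  ┃█024-01-15 00:00:03.250 [INF
                  ┃2024-01-15 00:00:04.560 [DEB
                  ┃2024-01-15 00:00:05.173 [ERR
                  ┃2024-01-15 00:00:07.143 [WAR
                  ┃2024-01-15 00:00:10.018 [INF
                  ┃2024-01-15 00:00:12.396 [WAR
                  ┃2024-01-15 00:00:13.887 [ERR
                  ┃2024-01-15 00:00:14.496 [DEB
                  ┃2024-01-15 00:00:15.163 [INF
                  ┃2024-01-15 00:00:18.902 [INF
                  ┗━━━━━━━━━━━━━━━━━━━━━━━━━━━━
                             ┃$442.99 │1008│NYC
                             ┃$3608.53│1009│NYC
                             ┃$2926.07│1010│Tok
                             ┃$1240.90│1011│Tok
                             ┗━━━━━━━━━━━━━━━━━


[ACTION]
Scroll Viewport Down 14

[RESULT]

                  ┃2024-01-15 00:00:07.143 [WAR
                  ┃2024-01-15 00:00:10.018 [INF
                  ┃2024-01-15 00:00:12.396 [WAR
                  ┃2024-01-15 00:00:13.887 [ERR
                  ┃2024-01-15 00:00:14.496 [DEB
                  ┃2024-01-15 00:00:15.163 [INF
                  ┃2024-01-15 00:00:18.902 [INF
                  ┗━━━━━━━━━━━━━━━━━━━━━━━━━━━━
                             ┃$442.99 │1008│NYC
                             ┃$3608.53│1009│NYC
                             ┃$2926.07│1010│Tok
                             ┃$1240.90│1011│Tok
                             ┗━━━━━━━━━━━━━━━━━
                                               
                                               
                                               


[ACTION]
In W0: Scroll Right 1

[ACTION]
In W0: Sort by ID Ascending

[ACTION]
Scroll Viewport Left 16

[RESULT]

                   ┃2024-01-15 00:00:07.143 [WA
                   ┃2024-01-15 00:00:10.018 [IN
                   ┃2024-01-15 00:00:12.396 [WA
                   ┃2024-01-15 00:00:13.887 [ER
                   ┃2024-01-15 00:00:14.496 [DE
                   ┃2024-01-15 00:00:15.163 [IN
                   ┃2024-01-15 00:00:18.902 [IN
                   ┗━━━━━━━━━━━━━━━━━━━━━━━━━━━
                              ┃$442.99 │1008│NY
                              ┃$3608.53│1009│NY
                              ┃$2926.07│1010│To
                              ┃$1240.90│1011│To
                              ┗━━━━━━━━━━━━━━━━
                                               
                                               
                                               


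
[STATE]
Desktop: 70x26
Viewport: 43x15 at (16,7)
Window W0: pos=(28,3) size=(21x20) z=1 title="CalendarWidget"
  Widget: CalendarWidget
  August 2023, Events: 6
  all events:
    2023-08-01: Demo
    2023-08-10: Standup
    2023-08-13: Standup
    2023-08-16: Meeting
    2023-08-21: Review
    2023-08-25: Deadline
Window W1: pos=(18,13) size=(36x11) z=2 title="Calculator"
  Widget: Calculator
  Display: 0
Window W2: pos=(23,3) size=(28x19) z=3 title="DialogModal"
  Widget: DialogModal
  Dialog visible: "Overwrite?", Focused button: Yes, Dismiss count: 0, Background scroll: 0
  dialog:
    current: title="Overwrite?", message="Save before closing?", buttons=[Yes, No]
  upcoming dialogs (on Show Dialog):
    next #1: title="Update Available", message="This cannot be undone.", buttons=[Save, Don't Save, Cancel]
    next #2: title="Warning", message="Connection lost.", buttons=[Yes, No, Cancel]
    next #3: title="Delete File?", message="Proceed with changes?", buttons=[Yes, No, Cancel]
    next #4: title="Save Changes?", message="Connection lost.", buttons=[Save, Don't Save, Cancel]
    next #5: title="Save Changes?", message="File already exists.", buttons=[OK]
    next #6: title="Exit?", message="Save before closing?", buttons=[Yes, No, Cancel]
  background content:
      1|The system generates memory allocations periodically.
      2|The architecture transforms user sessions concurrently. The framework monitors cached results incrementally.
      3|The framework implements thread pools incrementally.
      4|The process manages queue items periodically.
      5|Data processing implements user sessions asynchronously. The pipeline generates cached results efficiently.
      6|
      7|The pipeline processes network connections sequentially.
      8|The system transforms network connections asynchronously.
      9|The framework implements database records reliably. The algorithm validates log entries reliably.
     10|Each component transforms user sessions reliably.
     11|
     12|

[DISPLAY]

       ┃The architecture transform┃        
       ┃The framework implements t┃        
       ┃The process manages queue ┃        
       ┃Data processing implements┃        
       ┃  ┌────────────────────┐  ┃        
       ┃Th│     Overwrite?     │et┃        
  ┏━━━━┃Th│Save before closing?│tw┃━━┓     
  ┃ Cal┃Th│     [Yes]  No      │ d┃  ┃     
  ┠────┃Ea└────────────────────┘s ┃──┨     
  ┃    ┃                          ┃ 0┃     
  ┃┌───┃                          ┃  ┃     
  ┃│ 7 ┃                          ┃  ┃     
  ┃├───┃                          ┃  ┃     
  ┃│ 4 ┃                          ┃  ┃     
  ┃├───┗━━━━━━━━━━━━━━━━━━━━━━━━━━┛  ┃     


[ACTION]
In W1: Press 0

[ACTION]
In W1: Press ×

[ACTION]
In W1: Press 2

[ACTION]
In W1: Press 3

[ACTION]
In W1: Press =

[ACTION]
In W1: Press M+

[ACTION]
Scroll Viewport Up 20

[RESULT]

                                           
                                           
                                           
       ┏━━━━━━━━━━━━━━━━━━━━━━━━━━┓        
       ┃ DialogModal              ┃        
       ┠──────────────────────────┨        
       ┃The system generates memor┃        
       ┃The architecture transform┃        
       ┃The framework implements t┃        
       ┃The process manages queue ┃        
       ┃Data processing implements┃        
       ┃  ┌────────────────────┐  ┃        
       ┃Th│     Overwrite?     │et┃        
  ┏━━━━┃Th│Save before closing?│tw┃━━┓     
  ┃ Cal┃Th│     [Yes]  No      │ d┃  ┃     


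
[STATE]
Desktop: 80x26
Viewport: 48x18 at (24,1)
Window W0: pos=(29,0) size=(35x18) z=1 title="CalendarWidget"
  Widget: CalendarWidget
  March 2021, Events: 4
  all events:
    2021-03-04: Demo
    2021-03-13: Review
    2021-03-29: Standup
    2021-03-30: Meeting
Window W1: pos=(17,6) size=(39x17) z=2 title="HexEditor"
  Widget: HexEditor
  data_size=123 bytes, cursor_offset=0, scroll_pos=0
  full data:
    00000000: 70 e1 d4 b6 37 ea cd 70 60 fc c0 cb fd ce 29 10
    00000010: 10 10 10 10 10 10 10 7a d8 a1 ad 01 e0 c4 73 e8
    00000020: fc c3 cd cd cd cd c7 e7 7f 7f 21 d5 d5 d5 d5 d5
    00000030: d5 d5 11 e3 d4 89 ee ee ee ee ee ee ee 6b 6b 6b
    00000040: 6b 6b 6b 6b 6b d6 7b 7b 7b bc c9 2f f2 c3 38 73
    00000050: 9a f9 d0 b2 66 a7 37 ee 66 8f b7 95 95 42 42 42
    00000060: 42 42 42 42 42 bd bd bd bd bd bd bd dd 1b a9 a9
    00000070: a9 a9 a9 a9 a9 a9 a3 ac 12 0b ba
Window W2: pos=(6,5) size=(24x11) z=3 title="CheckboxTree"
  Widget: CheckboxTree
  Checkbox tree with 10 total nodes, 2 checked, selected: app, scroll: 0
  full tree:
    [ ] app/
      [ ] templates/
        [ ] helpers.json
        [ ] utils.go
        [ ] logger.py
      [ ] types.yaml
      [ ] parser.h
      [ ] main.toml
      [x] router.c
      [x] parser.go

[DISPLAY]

     ┃ CalendarWidget                  ┃        
     ┠─────────────────────────────────┨        
     ┃            March 2021           ┃        
     ┃Mo Tu We Th Fr Sa Su             ┃        
━━━━━┓ 1  2  3  4*  5  6  7            ┃        
     ┃━━━━━━━━━━━━━━━━━━━━━━━━━┓       ┃        
─────┨                         ┃       ┃        
     ┃─────────────────────────┨       ┃        
     ┃ e1 d4 b6 37 ea cd 70  60┃       ┃        
json ┃ 10 10 10 10 10 10 7a  d8┃       ┃        
     ┃ c3 cd cd cd cd c7 e7  7f┃       ┃        
y    ┃ d5 11 e3 d4 89 ee ee  ee┃       ┃        
     ┃ 6b 6b 6b 6b d6 7b 7b  7b┃       ┃        
     ┃ f9 d0 b2 66 a7 37 ee  66┃       ┃        
━━━━━┛ 42 42 42 42 bd bd bd  bd┃       ┃        
70  a9 a9 a9 a9 a9 a9 a3 ac  12┃       ┃        
                               ┃━━━━━━━┛        
                               ┃                


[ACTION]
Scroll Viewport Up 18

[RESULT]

     ┏━━━━━━━━━━━━━━━━━━━━━━━━━━━━━━━━━┓        
     ┃ CalendarWidget                  ┃        
     ┠─────────────────────────────────┨        
     ┃            March 2021           ┃        
     ┃Mo Tu We Th Fr Sa Su             ┃        
━━━━━┓ 1  2  3  4*  5  6  7            ┃        
     ┃━━━━━━━━━━━━━━━━━━━━━━━━━┓       ┃        
─────┨                         ┃       ┃        
     ┃─────────────────────────┨       ┃        
     ┃ e1 d4 b6 37 ea cd 70  60┃       ┃        
json ┃ 10 10 10 10 10 10 7a  d8┃       ┃        
     ┃ c3 cd cd cd cd c7 e7  7f┃       ┃        
y    ┃ d5 11 e3 d4 89 ee ee  ee┃       ┃        
     ┃ 6b 6b 6b 6b d6 7b 7b  7b┃       ┃        
     ┃ f9 d0 b2 66 a7 37 ee  66┃       ┃        
━━━━━┛ 42 42 42 42 bd bd bd  bd┃       ┃        
70  a9 a9 a9 a9 a9 a9 a3 ac  12┃       ┃        
                               ┃━━━━━━━┛        


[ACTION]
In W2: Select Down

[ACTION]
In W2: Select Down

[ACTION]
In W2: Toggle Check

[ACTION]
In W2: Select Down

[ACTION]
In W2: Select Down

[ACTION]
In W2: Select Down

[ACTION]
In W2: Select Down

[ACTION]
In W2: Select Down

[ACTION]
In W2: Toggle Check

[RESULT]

     ┏━━━━━━━━━━━━━━━━━━━━━━━━━━━━━━━━━┓        
     ┃ CalendarWidget                  ┃        
     ┠─────────────────────────────────┨        
     ┃            March 2021           ┃        
     ┃Mo Tu We Th Fr Sa Su             ┃        
━━━━━┓ 1  2  3  4*  5  6  7            ┃        
     ┃━━━━━━━━━━━━━━━━━━━━━━━━━┓       ┃        
─────┨                         ┃       ┃        
     ┃─────────────────────────┨       ┃        
json ┃ e1 d4 b6 37 ea cd 70  60┃       ┃        
     ┃ 10 10 10 10 10 10 7a  d8┃       ┃        
y    ┃ c3 cd cd cd cd c7 e7  7f┃       ┃        
     ┃ d5 11 e3 d4 89 ee ee  ee┃       ┃        
     ┃ 6b 6b 6b 6b d6 7b 7b  7b┃       ┃        
     ┃ f9 d0 b2 66 a7 37 ee  66┃       ┃        
━━━━━┛ 42 42 42 42 bd bd bd  bd┃       ┃        
70  a9 a9 a9 a9 a9 a9 a3 ac  12┃       ┃        
                               ┃━━━━━━━┛        


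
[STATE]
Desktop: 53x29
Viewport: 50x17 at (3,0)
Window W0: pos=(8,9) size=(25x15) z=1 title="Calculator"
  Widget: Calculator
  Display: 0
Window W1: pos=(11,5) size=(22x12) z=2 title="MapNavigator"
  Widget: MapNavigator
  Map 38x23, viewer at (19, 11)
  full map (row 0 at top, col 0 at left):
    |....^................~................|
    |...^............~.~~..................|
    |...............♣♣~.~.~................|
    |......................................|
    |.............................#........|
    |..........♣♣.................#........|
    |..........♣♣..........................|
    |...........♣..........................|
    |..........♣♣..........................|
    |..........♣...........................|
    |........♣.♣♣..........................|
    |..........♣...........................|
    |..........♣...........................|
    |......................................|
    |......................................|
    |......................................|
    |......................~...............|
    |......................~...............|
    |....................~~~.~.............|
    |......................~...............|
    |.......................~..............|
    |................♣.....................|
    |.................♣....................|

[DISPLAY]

                                                  
                                                  
                                                  
                                                  
                                                  
        ┏━━━━━━━━━━━━━━━━━━━━┓                    
        ┃ MapNavigator       ┃                    
        ┠────────────────────┨                    
        ┃..♣.................┃                    
     ┏━━┃.♣♣.................┃                    
     ┃ C┃.♣..................┃                    
     ┠──┃.♣♣.................┃                    
     ┃  ┃.♣........@.........┃                    
     ┃┌─┃.♣..................┃                    
     ┃│ ┃....................┃                    
     ┃├─┃....................┃                    
     ┃│ ┗━━━━━━━━━━━━━━━━━━━━┛                    


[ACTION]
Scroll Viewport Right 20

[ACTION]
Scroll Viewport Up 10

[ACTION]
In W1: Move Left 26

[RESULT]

                                                  
                                                  
                                                  
                                                  
                                                  
        ┏━━━━━━━━━━━━━━━━━━━━┓                    
        ┃ MapNavigator       ┃                    
        ┠────────────────────┨                    
        ┃          ..........┃                    
     ┏━━┃          ..........┃                    
     ┃ C┃          ..........┃                    
     ┠──┃          ........♣.┃                    
     ┃  ┃          @.........┃                    
     ┃┌─┃          ..........┃                    
     ┃│ ┃          ..........┃                    
     ┃├─┃          ..........┃                    
     ┃│ ┗━━━━━━━━━━━━━━━━━━━━┛                    


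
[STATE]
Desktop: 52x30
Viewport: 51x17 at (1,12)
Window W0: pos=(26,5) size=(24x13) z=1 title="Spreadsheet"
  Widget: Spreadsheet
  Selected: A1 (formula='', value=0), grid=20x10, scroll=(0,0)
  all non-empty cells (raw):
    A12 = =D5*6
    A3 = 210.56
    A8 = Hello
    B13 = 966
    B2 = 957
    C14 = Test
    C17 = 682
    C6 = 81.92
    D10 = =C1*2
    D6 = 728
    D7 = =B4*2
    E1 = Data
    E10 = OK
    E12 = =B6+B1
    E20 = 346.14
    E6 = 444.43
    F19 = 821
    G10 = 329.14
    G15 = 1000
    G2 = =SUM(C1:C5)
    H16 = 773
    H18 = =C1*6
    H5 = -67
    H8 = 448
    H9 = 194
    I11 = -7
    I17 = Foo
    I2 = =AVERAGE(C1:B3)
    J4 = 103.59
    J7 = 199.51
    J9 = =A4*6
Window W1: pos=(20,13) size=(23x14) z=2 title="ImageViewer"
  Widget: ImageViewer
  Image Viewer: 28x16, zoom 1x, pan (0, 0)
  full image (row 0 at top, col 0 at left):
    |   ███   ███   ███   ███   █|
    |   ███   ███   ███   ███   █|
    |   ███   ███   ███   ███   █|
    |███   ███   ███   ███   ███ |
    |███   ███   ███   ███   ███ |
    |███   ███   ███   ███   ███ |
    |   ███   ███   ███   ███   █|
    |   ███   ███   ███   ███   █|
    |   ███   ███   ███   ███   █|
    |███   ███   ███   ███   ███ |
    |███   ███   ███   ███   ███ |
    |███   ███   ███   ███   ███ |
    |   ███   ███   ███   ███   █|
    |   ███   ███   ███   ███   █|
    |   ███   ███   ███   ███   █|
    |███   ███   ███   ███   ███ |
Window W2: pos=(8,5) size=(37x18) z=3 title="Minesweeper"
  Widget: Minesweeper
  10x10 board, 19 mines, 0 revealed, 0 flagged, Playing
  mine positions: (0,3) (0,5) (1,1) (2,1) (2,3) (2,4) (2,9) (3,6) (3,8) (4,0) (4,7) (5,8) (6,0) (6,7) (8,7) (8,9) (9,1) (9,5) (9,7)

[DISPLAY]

       ┃■■■■■■■■■■                         ┃57  ┃  
       ┃■■■■■■■■■■                         ┃ 0  ┃  
       ┃■■■■■■■■■■                         ┃ 0  ┃  
       ┃■■■■■■■■■■                         ┃ 0  ┃  
       ┃■■■■■■■■■■                         ┃ 0  ┃  
       ┃■■■■■■■■■■                         ┃━━━━┛  
       ┃                                   ┃       
       ┃                                   ┃       
       ┃                                   ┃       
       ┃                                   ┃       
       ┗━━━━━━━━━━━━━━━━━━━━━━━━━━━━━━━━━━━┛       
                   ┃   ███   ███   ███   ┃         
                   ┃   ███   ███   ███   ┃         
                   ┃███   ███   ███   ███┃         
                   ┗━━━━━━━━━━━━━━━━━━━━━┛         
                                                   
                                                   


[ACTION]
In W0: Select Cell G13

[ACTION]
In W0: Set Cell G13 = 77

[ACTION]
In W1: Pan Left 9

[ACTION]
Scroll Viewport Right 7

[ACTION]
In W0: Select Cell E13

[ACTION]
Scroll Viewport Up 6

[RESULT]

       ┃ Minesweeper                       ┃    ┃  
       ┠───────────────────────────────────┨────┨  
       ┃■■■■■■■■■■                         ┃    ┃  
       ┃■■■■■■■■■■                         ┃    ┃  
       ┃■■■■■■■■■■                         ┃----┃  
       ┃■■■■■■■■■■                         ┃ 0  ┃  
       ┃■■■■■■■■■■                         ┃57  ┃  
       ┃■■■■■■■■■■                         ┃ 0  ┃  
       ┃■■■■■■■■■■                         ┃ 0  ┃  
       ┃■■■■■■■■■■                         ┃ 0  ┃  
       ┃■■■■■■■■■■                         ┃ 0  ┃  
       ┃■■■■■■■■■■                         ┃━━━━┛  
       ┃                                   ┃       
       ┃                                   ┃       
       ┃                                   ┃       
       ┃                                   ┃       
       ┗━━━━━━━━━━━━━━━━━━━━━━━━━━━━━━━━━━━┛       


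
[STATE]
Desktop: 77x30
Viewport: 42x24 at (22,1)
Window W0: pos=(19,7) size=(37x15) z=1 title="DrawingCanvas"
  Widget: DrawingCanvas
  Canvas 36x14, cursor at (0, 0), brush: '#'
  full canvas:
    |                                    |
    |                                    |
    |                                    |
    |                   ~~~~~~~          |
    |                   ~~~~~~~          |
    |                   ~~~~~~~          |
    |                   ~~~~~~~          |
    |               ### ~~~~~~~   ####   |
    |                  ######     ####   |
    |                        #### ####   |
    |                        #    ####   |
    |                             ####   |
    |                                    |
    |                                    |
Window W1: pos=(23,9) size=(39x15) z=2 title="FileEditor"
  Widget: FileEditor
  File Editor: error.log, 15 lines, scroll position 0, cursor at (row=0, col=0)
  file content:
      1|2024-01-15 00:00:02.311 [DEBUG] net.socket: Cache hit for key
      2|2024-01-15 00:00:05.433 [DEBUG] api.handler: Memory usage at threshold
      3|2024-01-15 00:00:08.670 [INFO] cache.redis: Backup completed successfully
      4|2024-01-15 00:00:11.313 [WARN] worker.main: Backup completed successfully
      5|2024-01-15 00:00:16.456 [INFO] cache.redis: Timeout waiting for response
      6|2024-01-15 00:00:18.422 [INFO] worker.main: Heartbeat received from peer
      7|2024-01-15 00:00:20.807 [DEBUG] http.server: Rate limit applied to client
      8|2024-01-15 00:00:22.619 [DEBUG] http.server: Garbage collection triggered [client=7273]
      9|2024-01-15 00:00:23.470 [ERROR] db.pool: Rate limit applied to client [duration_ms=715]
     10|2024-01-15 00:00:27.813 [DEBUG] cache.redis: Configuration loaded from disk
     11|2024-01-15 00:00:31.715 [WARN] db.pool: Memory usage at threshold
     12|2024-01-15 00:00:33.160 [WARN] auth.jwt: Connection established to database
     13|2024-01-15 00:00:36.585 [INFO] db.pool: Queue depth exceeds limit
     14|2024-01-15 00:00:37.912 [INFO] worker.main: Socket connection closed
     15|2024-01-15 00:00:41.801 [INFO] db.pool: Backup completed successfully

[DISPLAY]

                                          
                                          
                                          
                                          
                                          
                                          
━━━━━━━━━━━━━━━━━━━━━━━━━━━━━━━━━┓        
rawingCanvas                     ┃        
─┏━━━━━━━━━━━━━━━━━━━━━━━━━━━━━━━━━━━━━┓  
 ┃ FileEditor                          ┃  
 ┠─────────────────────────────────────┨  
 ┃█024-01-15 00:00:02.311 [DEBUG] net.▲┃  
 ┃2024-01-15 00:00:05.433 [DEBUG] api.█┃  
 ┃2024-01-15 00:00:08.670 [INFO] cache░┃  
 ┃2024-01-15 00:00:11.313 [WARN] worke░┃  
 ┃2024-01-15 00:00:16.456 [INFO] cache░┃  
 ┃2024-01-15 00:00:18.422 [INFO] worke░┃  
 ┃2024-01-15 00:00:20.807 [DEBUG] http░┃  
 ┃2024-01-15 00:00:22.619 [DEBUG] http░┃  
 ┃2024-01-15 00:00:23.470 [ERROR] db.p░┃  
━┃2024-01-15 00:00:27.813 [DEBUG] cach░┃  
 ┃2024-01-15 00:00:31.715 [WARN] db.po▼┃  
 ┗━━━━━━━━━━━━━━━━━━━━━━━━━━━━━━━━━━━━━┛  
                                          


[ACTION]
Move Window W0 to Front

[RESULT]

                                          
                                          
                                          
                                          
                                          
                                          
━━━━━━━━━━━━━━━━━━━━━━━━━━━━━━━━━┓        
rawingCanvas                     ┃        
─────────────────────────────────┨━━━━━┓  
                                 ┃     ┃  
                                 ┃─────┨  
                                 ┃net.▲┃  
                 ~~~~~~~         ┃api.█┃  
                 ~~~~~~~         ┃ache░┃  
                 ~~~~~~~         ┃orke░┃  
                 ~~~~~~~         ┃ache░┃  
             ### ~~~~~~~   ####  ┃orke░┃  
                ######     ####  ┃http░┃  
                      #### ####  ┃http░┃  
                      #    ####  ┃db.p░┃  
━━━━━━━━━━━━━━━━━━━━━━━━━━━━━━━━━┛cach░┃  
 ┃2024-01-15 00:00:31.715 [WARN] db.po▼┃  
 ┗━━━━━━━━━━━━━━━━━━━━━━━━━━━━━━━━━━━━━┛  
                                          


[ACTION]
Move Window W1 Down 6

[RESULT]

                                          
                                          
                                          
                                          
                                          
                                          
━━━━━━━━━━━━━━━━━━━━━━━━━━━━━━━━━┓        
rawingCanvas                     ┃        
─────────────────────────────────┨        
                                 ┃        
                                 ┃        
                                 ┃        
                 ~~~~~~~         ┃        
                 ~~~~~~~         ┃        
                 ~~~~~~~         ┃━━━━━┓  
                 ~~~~~~~         ┃     ┃  
             ### ~~~~~~~   ####  ┃─────┨  
                ######     ####  ┃net.▲┃  
                      #### ####  ┃api.█┃  
                      #    ####  ┃ache░┃  
━━━━━━━━━━━━━━━━━━━━━━━━━━━━━━━━━┛orke░┃  
 ┃2024-01-15 00:00:16.456 [INFO] cache░┃  
 ┃2024-01-15 00:00:18.422 [INFO] worke░┃  
 ┃2024-01-15 00:00:20.807 [DEBUG] http░┃  


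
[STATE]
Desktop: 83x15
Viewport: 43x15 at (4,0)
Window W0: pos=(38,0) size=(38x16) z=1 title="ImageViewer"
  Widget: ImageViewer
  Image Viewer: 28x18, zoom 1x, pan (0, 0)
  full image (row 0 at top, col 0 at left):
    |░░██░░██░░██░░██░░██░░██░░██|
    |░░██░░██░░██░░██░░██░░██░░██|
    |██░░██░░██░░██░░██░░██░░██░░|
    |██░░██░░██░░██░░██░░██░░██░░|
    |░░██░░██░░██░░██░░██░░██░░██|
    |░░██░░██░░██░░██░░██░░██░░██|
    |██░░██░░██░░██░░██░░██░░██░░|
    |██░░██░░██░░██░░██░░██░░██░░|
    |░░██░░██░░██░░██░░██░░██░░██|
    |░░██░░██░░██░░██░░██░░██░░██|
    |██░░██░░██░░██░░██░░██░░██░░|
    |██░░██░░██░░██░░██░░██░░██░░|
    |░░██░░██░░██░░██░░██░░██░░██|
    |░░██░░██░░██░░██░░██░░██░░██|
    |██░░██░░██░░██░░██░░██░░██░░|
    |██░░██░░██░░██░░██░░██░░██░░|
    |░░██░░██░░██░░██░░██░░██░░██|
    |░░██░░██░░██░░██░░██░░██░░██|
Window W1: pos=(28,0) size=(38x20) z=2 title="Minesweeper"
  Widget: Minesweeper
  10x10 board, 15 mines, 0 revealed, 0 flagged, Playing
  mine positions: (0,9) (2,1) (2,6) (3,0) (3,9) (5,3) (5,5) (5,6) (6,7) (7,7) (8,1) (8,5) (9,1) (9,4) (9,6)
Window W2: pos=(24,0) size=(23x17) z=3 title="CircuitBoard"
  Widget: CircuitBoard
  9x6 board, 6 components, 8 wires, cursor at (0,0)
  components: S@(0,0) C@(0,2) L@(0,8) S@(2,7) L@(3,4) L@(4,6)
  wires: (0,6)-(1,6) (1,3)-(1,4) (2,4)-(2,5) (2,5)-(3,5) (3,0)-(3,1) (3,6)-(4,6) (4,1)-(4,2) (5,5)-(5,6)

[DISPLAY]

                    ┏━━━━━━━━━━━━━━━━━━━━━┓
                    ┃ CircuitBoard        ┃
                    ┠─────────────────────┨
                    ┃   0 1 2 3 4 5 6 7 8 ┃
                    ┃0  [S]      C        ┃
                    ┃                     ┃
                    ┃1               · ─ ·┃
                    ┃                     ┃
                    ┃2                   ·┃
                    ┃                     ┃
                    ┃3   · ─ ·           L┃
                    ┃                     ┃
                    ┃4       · ─ ·        ┃
                    ┃                     ┃
                    ┃5                    ┃


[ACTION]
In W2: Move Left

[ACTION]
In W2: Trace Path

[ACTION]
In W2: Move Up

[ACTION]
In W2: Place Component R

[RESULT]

                    ┏━━━━━━━━━━━━━━━━━━━━━┓
                    ┃ CircuitBoard        ┃
                    ┠─────────────────────┨
                    ┃   0 1 2 3 4 5 6 7 8 ┃
                    ┃0  [R]      C        ┃
                    ┃                     ┃
                    ┃1               · ─ ·┃
                    ┃                     ┃
                    ┃2                   ·┃
                    ┃                     ┃
                    ┃3   · ─ ·           L┃
                    ┃                     ┃
                    ┃4       · ─ ·        ┃
                    ┃                     ┃
                    ┃5                    ┃
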